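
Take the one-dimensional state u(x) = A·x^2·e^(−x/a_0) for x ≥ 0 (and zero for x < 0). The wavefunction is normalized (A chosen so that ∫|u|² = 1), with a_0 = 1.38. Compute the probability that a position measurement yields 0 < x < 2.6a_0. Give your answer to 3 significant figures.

P ≈ 0.594

P = ∫_{0}^{2.6a_0} |u(x)|² dx.
Since A² = 1/(3·a_0^5/4), this is the region integral divided by the full normalization integral.
Let t = x/a_0; then A² and the length scale cancel, so P = ∫_{0}^{2.6} t^4·e^(-2·t) dt ÷ ∫_{0}^{∞} t^4·e^(-2·t) dt.
An antiderivative of t^4·e^(-2·t) is -(t^4/2 + t^3 + 3·t^2/2 + 3·t/2 + 3/4)·e^(-2·t); evaluating from 0 to 2.6 gives ≈ 0.44540, while the full integral is 3/4.
This works out to P = 0.5939.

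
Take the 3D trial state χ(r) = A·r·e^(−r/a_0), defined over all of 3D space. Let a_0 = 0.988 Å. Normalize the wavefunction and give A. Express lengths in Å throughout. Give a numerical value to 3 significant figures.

Normalization requires ∫|χ|² 4πr² dr = 1, integrated from 0 to ∞.
Using ∫₀^∞ rⁿ e^(−αr) dr = n!/αⁿ⁺¹, the integral (without the A² prefactor) comes out to 3·π·a_0^5.
So A² = (3·π·a_0^5)^(−1).
With a_0 = 0.988: A² = 0.1127 and A = 0.3357.

A ≈ 0.336 Å^(-5/2)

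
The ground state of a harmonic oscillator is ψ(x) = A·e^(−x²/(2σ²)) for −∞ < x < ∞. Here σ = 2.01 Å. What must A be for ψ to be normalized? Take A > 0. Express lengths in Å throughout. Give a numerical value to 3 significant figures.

Require ∫ |ψ|² dx = 1 over the whole domain.
Differentiating ∫e^(−αx²) dx = √(π/α) under α to get the higher moments, carrying out the integral gives A² · √(π)·σ.
So A² = (√(π)·σ)^(−1).
With σ = 2.01: A² = 0.2807 and A = 0.5298.

A ≈ 0.530 Å^(-1/2)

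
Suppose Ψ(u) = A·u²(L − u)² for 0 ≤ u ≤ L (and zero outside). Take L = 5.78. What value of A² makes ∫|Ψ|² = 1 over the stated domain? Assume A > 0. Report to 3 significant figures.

A^2 ≈ 0.0000875

The normalization condition is ∫|Ψ|² du = 1 from 0 to L.
Expanding the polynomial and integrating term by term, carrying out the integral gives A² · L^9/630.
With L = 5.78: A² = 0.00008750 and A = 0.009354.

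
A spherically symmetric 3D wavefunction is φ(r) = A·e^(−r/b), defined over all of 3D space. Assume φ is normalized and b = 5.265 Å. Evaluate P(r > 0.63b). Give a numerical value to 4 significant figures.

P = ∫ |φ|² 4πr² dr over r > 0.63b.
Normalization gives A² = 1/(π·b^3).
In terms of u = r/b (A², 4π and the length scale all cancel between numerator and denominator), P = [∫_{0.63}^{∞} u^2·e^(-2·u) du] / [∫_{0}^{∞} u^2·e^(-2·u) du].
Using ∫ u^2·e^(-2·u) du = -(2·u^2 + 2·u + 1)·e^(-2·u)/4, the numerator is ≈ 0.216556 and the denominator is 1/4.
This evaluates to P = 0.86622.

P ≈ 0.8662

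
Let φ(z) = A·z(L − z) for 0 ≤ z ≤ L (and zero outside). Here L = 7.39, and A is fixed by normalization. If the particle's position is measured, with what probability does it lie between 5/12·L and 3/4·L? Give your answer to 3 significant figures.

P = ∫_{5/12·L}^{3/4·L} |φ(z)|² dz.
The normalization integral ∫|φ|²dz over the whole domain equals L^5/30·A², and A² cancels in the ratio.
In terms of u = z/L (A² and the length scale cancel between numerator and denominator), P = [∫_{5/12}^{3/4} u^2·(1 - u)^2 du] / [∫_{0}^{1} u^2·(1 - u)^2 du].
With ∫ u^2·(1 - u)^2 du = u^3·(6·u^2 - 15·u + 10)/30 + C, the region integral is ≈ 0.018329 and the full one is 1/30.
The result is P = 0.5499.

P ≈ 0.550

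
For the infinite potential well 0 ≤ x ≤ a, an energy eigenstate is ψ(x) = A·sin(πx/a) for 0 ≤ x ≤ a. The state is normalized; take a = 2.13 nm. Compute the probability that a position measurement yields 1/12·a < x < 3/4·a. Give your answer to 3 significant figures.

P = ∫_{1/12·a}^{3/4·a} |ψ(x)|² dx.
With A² fixed by ∫|ψ|² = 1, i.e. A² = (a/2)^(−1), substitute and integrate.
Substituting u = x/a, A² and the length scale cancel in the ratio: P = ∫_{1/12}^{3/4} sin(π·u)^2 du / ∫_{0}^{1} sin(π·u)^2 du.
Using ∫ sin(π·u)^2 du = u/2 - sin(2·π·u)/(4·π), the numerator is 3/(8·π) + 1/3 and the denominator is 1/2.
Evaluating gives P = (9 + 8·π)/(12·π).

P ≈ 0.905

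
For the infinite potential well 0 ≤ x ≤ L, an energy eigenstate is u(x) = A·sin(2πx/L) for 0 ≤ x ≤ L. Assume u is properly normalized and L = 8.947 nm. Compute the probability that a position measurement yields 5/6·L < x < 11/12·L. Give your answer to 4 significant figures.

P ≈ 0.08333

The probability is P = ∫ |u|² dx over [5/6·L, 11/12·L].
With A² fixed by ∫|u|² = 1, i.e. A² = (L/2)^(−1), substitute and integrate.
Substituting t = x/L, A² and the length scale cancel in the ratio: P = ∫_{5/6}^{11/12} sin(2·π·t)^2 dt / ∫_{0}^{1} sin(2·π·t)^2 dt.
With ∫ sin(2·π·t)^2 dt = t/2 - sin(4·π·t)/(8·π) + C, the region integral is 1/24 and the full one is 1/2.
This works out to P = 1/12.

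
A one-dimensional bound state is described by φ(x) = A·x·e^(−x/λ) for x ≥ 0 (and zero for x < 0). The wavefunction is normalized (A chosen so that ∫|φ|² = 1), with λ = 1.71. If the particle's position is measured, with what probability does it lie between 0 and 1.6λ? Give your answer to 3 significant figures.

The probability is P = ∫ |φ|² dx over [0, 1.6λ].
The normalization integral ∫|φ|²dx over the whole domain equals λ^3/4·A², and A² cancels in the ratio.
In terms of u = x/λ (A² and the length scale cancel between numerator and denominator), P = [∫_{0}^{1.6} u^2·e^(-2·u) du] / [∫_{0}^{∞} u^2·e^(-2·u) du].
With ∫ u^2·e^(-2·u) du = -(2·u^2 + 2·u + 1)·e^(-2·u)/4 + C, the region integral is 1/4 - 233·e^(-16/5)/100 and the full one is 1/4.
The result is P = 0.6201.

P ≈ 0.620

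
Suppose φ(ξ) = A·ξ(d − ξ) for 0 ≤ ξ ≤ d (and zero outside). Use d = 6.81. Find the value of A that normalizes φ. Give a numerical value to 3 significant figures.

Normalization requires ∫|φ|² dξ = 1, integrated from 0 to d.
Expanding the polynomial and integrating term by term, ∫|φ|² dξ = A²·(d^5/30).
Setting this equal to 1 gives A² = 1/(d^5/30).
Substituting d = 6.81 gives A² = 0.002048, so A = 0.04526.

A ≈ 0.0453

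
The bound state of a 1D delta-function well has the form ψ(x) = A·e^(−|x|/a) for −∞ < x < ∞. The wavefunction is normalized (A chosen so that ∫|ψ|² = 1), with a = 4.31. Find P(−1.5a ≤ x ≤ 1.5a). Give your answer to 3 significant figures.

P ≈ 0.950

The probability is P = ∫ |ψ|² dx over [−1.5a, 1.5a].
The normalization integral ∫|ψ|²dx over the whole domain equals a·A², and A² cancels in the ratio.
By symmetry take twice the x ≥ 0 contribution in numerator and denominator; the 2's cancel. Substituting u = x/a, A² and the length scale cancel in the ratio: P = ∫_{0}^{1.5} e^(-2·u) du / ∫_{0}^{∞} e^(-2·u) du.
With ∫ e^(-2·u) du = -e^(-2·u)/2 + C, the region integral is 1/2 - e^(-3)/2 and the full one is 1/2.
The result is P = 0.9502.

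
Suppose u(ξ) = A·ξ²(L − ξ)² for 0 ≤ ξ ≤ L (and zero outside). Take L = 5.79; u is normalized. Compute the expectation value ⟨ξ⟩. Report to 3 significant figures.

⟨ξ⟩ = ∫ ξ |u|² dξ over the full domain.
The ratio of the moment integral to the normalization integral gives ⟨ξ⟩ = L/2.
With L = 5.79, ⟨ξ⟩ = 2.895.

⟨ξ⟩ ≈ 2.90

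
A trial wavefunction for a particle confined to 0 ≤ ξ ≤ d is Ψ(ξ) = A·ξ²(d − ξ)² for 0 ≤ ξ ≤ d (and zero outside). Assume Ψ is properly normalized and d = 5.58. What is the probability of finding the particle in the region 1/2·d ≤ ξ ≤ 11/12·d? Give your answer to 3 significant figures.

P ≈ 0.500

The probability is P = ∫ |Ψ|² dξ over [1/2·d, 11/12·d].
Since A² = 1/(d^9/630), this is the region integral divided by the full normalization integral.
In terms of u = ξ/d (A² and the length scale cancel between numerator and denominator), P = [∫_{1/2}^{11/12} u^4·(1 - u)^4 du] / [∫_{0}^{1} u^4·(1 - u)^4 du].
An antiderivative of u^4·(1 - u)^4 is u^5·(70·u^4 - 315·u^3 + 540·u^2 - 420·u + 126)/630; evaluating from 1/2 to 11/12 gives ≈ 0.00079305, while the full integral is 1/630.
Evaluating gives P = 0.4996.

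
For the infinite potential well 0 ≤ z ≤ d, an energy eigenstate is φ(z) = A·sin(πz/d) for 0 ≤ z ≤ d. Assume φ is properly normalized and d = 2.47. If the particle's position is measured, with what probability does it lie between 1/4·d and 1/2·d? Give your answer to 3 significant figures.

P ≈ 0.409

|φ|² is the probability density, so P = ∫_{1/4·d}^{1/2·d} |φ|² dz.
With A² fixed by ∫|φ|² = 1, i.e. A² = (d/2)^(−1), substitute and integrate.
In terms of u = z/d (A² and the length scale cancel between numerator and denominator), P = [∫_{1/4}^{1/2} sin(π·u)^2 du] / [∫_{0}^{1} sin(π·u)^2 du].
An antiderivative of sin(π·u)^2 is u/2 - sin(2·π·u)/(4·π); evaluating from 1/4 to 1/2 gives 1/(4·π) + 1/8, while the full integral is 1/2.
This works out to P = (2 + π)/(4·π).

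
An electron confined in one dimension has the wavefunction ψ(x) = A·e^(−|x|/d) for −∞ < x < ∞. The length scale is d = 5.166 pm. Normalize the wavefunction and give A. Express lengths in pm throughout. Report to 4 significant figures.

A ≈ 0.4400 pm^(-1/2)

Normalization requires ∫|ψ|² dx = 1, integrated from −∞ to ∞.
Using ∫₀^∞ xⁿ e^(−αx) dx = n!/αⁿ⁺¹, carrying out the integral gives A² · d.
Hence A² = 1/[d].
Substituting d = 5.166 gives A² = 0.19357, so A = 0.43997.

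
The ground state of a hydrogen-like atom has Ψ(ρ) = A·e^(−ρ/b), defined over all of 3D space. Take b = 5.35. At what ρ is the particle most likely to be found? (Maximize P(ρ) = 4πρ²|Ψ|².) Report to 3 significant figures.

Differentiate P(ρ) = 4πρ²|Ψ|² with respect to ρ and set to zero.
This gives ρ = b.
With b = 5.35, the most probable radial distance is 5.350.

ρ ≈ 5.35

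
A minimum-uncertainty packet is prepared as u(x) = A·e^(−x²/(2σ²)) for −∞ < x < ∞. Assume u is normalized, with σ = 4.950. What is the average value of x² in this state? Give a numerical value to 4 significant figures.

⟨x^2⟩ ≈ 12.25

The expectation value is the |u|²-weighted average of x^2: ∫ x^2|u|² dx.
Differentiating ∫e^(−αx²) dx = √(π/α) under α to get the higher moments, evaluating both integrals, ⟨x²⟩ = σ^2/2.
With σ = 4.950, ⟨x^2⟩ = 12.251.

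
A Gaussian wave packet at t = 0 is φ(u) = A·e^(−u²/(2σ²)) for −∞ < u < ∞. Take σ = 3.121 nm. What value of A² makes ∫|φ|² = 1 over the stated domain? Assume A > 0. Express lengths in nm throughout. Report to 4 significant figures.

Require ∫ |φ|² du = 1 over the whole domain.
Carrying out the integral gives A² · √(π)·σ.
So A² = (√(π)·σ)^(−1).
With σ = 3.121: A² = 0.18077 and A = 0.42517.

A^2 ≈ 0.1808 nm^(-1)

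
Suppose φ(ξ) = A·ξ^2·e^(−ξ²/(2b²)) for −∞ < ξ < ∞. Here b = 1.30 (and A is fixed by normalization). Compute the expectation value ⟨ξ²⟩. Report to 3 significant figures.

The expectation value is the |φ|²-weighted average of ξ^2: ∫ ξ^2|φ|² dξ.
Differentiating ∫e^(−αξ²) dξ = √(π/α) under α to get the higher moments, evaluating both integrals, ⟨ξ²⟩ = 5·b^2/2.
Putting b = 1.30 gives 4.225.

⟨ξ^2⟩ ≈ 4.23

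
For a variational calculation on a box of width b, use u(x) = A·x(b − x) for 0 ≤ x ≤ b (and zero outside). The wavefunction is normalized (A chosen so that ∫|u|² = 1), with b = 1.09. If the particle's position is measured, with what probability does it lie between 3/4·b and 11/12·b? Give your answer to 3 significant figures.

P ≈ 0.0984

P = ∫_{3/4·b}^{11/12·b} |u(x)|² dx.
The normalization integral ∫|u|²dx over the whole domain equals b^5/30·A², and A² cancels in the ratio.
Let t = x/b; then A² and the length scale cancel, so P = ∫_{3/4}^{11/12} t^2·(1 - t)^2 dt ÷ ∫_{0}^{1} t^2·(1 - t)^2 dt.
With ∫ t^2·(1 - t)^2 dt = t^3·(6·t^2 - 15·t + 10)/30 + C, the region integral is ≈ 0.0032809 and the full one is 1/30.
Taking the ratio, P = 0.09843.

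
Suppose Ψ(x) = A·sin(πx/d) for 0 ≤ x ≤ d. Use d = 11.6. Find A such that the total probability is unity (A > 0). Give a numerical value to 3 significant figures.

A ≈ 0.415

Normalization requires ∫|Ψ|² dx = 1, integrated from 0 to d.
With ∫₀^d sin²(nπx/d) dx = d/2, ∫|Ψ|² dx = A²·(d/2).
Setting this equal to 1 gives A² = 1/(d/2).
With d = 11.6: A² = 0.1724 and A = 0.4152.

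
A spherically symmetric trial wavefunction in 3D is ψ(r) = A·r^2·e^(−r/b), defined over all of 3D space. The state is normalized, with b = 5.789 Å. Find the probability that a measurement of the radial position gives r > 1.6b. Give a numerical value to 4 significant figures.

P ≈ 0.9554

P = ∫ |ψ|² 4πr² dr over r > 1.6b.
A² is fixed by ∫₀^∞ 4πr²|ψ|² dr = 1, i.e. A² = (45·π·b^7/2)^(−1).
Substituting u = r/b, A², 4π and the length scale all cancel in the ratio: P = ∫_{1.6}^{∞} u^6·e^(-2·u) du / ∫_{0}^{∞} u^6·e^(-2·u) du.
An antiderivative of u^6·e^(-2·u) is -(4·u^6 + 12·u^5 + 30·u^4 + 60·u^3 + 90·u^2 + 90·u + 45)·e^(-2·u)/8; evaluating from 1.6 to ∞ gives ≈ 5.37402, while the full integral is 45/8.
This evaluates to P = 0.95538.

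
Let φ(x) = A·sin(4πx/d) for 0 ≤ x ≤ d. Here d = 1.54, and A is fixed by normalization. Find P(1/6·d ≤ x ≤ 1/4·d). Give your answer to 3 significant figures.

P ≈ 0.0489

The probability is P = ∫ |φ|² dx over [1/6·d, 1/4·d].
With A² fixed by ∫|φ|² = 1, i.e. A² = (d/2)^(−1), substitute and integrate.
Substituting u = x/d, A² and the length scale cancel in the ratio: P = ∫_{1/6}^{1/4} sin(4·π·u)^2 du / ∫_{0}^{1} sin(4·π·u)^2 du.
Using ∫ sin(4·π·u)^2 du = u/2 - sin(4·π·u)·cos(4·π·u)/(8·π), the numerator is -√(3)/(32·π) + 1/24 and the denominator is 1/2.
The result is P = (-√(3)/16 + π/12)/π.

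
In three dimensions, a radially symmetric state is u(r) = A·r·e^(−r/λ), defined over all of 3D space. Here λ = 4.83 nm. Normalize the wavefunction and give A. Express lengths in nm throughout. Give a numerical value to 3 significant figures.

Require ∫ |u|² 4πr² dr = 1 over the whole domain.
Carrying out the integral gives A² · 3·π·λ^5.
So A² = (3·π·λ^5)^(−1).
With λ = 4.83: A² = 0.00004036 and A = 0.006353.

A ≈ 0.00635 nm^(-5/2)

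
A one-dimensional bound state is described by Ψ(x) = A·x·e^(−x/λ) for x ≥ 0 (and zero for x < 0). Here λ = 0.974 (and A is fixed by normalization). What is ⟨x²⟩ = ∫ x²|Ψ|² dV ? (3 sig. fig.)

⟨x^2⟩ ≈ 2.85

The expectation value is the |Ψ|²-weighted average of x^2: ∫ x^2|Ψ|² dx.
The ratio of the moment integral to the normalization integral gives ⟨x²⟩ = 3·λ^2.
With λ = 0.974, ⟨x^2⟩ = 2.846.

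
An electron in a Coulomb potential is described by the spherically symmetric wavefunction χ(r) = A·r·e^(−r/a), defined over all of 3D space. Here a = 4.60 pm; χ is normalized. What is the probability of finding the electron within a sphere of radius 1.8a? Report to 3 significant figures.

P ≈ 0.294

Integrate the radial probability density 4πr²|χ|² over r ≤ 1.8a.
A² is fixed by ∫₀^∞ 4πr²|χ|² dr = 1, i.e. A² = (3·π·a^5)^(−1).
Let u = r/a; then A², 4π and the length scale all cancel, so P = ∫_{0}^{1.8} u^4·e^(-2·u) du ÷ ∫_{0}^{∞} u^4·e^(-2·u) du.
With ∫ u^4·e^(-2·u) du = -(u^4/2 + u^3 + 3·u^2/2 + 3·u/2 + 3/4)·e^(-2·u) + C, the region integral is ≈ 0.22017 and the full one is 3/4.
This evaluates to P = 0.2936.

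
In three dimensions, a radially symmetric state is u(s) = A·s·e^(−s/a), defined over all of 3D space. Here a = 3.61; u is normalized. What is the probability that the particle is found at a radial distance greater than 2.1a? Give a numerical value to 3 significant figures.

P ≈ 0.590

With dV = 4πs²ds, the probability is ∫|u|² dV over s > 2.1a.
Normalization gives A² = 1/(3·π·a^5).
Substituting t = s/a, A², 4π and the length scale all cancel in the ratio: P = ∫_{2.1}^{∞} t^4·e^(-2·t) dt / ∫_{0}^{∞} t^4·e^(-2·t) dt.
An antiderivative of t^4·e^(-2·t) is -(t^4/2 + t^3 + 3·t^2/2 + 3·t/2 + 3/4)·e^(-2·t); evaluating from 2.1 to ∞ gives ≈ 0.44237, while the full integral is 3/4.
The region integral divided by the full integral gives P = 0.5898.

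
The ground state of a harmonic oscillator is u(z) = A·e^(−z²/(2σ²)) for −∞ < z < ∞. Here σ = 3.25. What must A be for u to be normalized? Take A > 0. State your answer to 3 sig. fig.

A ≈ 0.417

Require ∫ |u|² dz = 1 over the whole domain.
Carrying out the integral gives A² · √(π)·σ.
So A² = (√(π)·σ)^(−1).
Plugging in σ = 3.25 yields A = 0.4166.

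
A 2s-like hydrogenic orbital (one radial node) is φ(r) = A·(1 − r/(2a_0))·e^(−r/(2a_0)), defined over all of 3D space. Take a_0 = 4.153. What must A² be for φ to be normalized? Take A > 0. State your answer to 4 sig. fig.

A^2 ≈ 0.0005555

We need A² ∫|f|² 4πr² dr = 1, taking the integral from 0 to ∞.
The integral (without the A² prefactor) comes out to 8·π·a_0^3.
Plugging in a_0 = 4.153 yields A = 0.023569.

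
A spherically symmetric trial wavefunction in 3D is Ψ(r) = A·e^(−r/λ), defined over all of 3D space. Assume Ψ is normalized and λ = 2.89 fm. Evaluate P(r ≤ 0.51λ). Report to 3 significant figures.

P = ∫ |Ψ|² 4πr² dr over r ≤ 0.51λ.
The full normalization integral is A²·[π·λ^3] = 1, fixing A².
Let u = r/λ; then A², 4π and the length scale all cancel, so P = ∫_{0}^{0.51} u^2·e^(-2·u) du ÷ ∫_{0}^{∞} u^2·e^(-2·u) du.
An antiderivative of u^2·e^(-2·u) is -(2·u^2 + 2·u + 1)·e^(-2·u)/4; evaluating from 0 to 0.51 gives ≈ 0.021004, while the full integral is 1/4.
This evaluates to P = 0.08402.

P ≈ 0.0840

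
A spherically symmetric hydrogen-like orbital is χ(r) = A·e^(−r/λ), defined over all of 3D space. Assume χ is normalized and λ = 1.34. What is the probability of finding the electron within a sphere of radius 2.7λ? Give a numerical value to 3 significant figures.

P ≈ 0.905

Integrate the radial probability density 4πr²|χ|² over r ≤ 2.7λ.
The full normalization integral is A²·[π·λ^3] = 1, fixing A².
Substituting u = r/λ, A², 4π and the length scale all cancel in the ratio: P = ∫_{0}^{2.7} u^2·e^(-2·u) du / ∫_{0}^{∞} u^2·e^(-2·u) du.
With ∫ u^2·e^(-2·u) du = -(2·u^2 + 2·u + 1)·e^(-2·u)/4 + C, the region integral is 1/4 - 1049·e^(-27/5)/200 and the full one is 1/4.
Taking the ratio yields P = 0.9052.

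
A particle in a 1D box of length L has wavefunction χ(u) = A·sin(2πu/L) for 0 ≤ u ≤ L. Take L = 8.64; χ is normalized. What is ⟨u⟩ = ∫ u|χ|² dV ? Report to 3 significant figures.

The expectation value is the |χ|²-weighted average of u: ∫ u|χ|² du.
Using sin²θ = (1 − cos 2θ)/2, the ratio of the moment integral to the normalization integral gives ⟨u⟩ = L/2.
Putting L = 8.64 gives 4.320.

⟨u⟩ ≈ 4.32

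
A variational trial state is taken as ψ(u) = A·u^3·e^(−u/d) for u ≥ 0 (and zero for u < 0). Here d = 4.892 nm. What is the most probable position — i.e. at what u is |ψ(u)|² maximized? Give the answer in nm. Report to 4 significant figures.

u ≈ 14.68 nm

Set d/du [|ψ(u)|²] = 0 and solve for u > 0.
This gives u = 3·d.
With d = 4.892, the most probable position is 14.676 nm.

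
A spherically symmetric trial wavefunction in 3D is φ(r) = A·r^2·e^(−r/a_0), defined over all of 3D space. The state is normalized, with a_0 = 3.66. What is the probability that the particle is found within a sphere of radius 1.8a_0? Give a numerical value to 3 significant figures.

P ≈ 0.0733

P = ∫ |φ|² 4πr² dr over r ≤ 1.8a_0.
Normalization gives A² = 1/(45·π·a_0^7/2).
Let u = r/a_0; then A², 4π and the length scale all cancel, so P = ∫_{0}^{1.8} u^6·e^(-2·u) du ÷ ∫_{0}^{∞} u^6·e^(-2·u) du.
An antiderivative of u^6·e^(-2·u) is -(4·u^6 + 12·u^5 + 30·u^4 + 60·u^3 + 90·u^2 + 90·u + 45)·e^(-2·u)/8; evaluating from 0 to 1.8 gives ≈ 0.41216, while the full integral is 45/8.
Taking the ratio yields P = 0.07327.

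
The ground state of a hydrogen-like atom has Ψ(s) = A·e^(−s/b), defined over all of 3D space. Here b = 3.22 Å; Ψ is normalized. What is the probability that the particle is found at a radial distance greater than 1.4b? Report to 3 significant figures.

P ≈ 0.469

Integrate the radial probability density 4πs²|Ψ|² over s > 1.4b.
A² is fixed by ∫₀^∞ 4πs²|Ψ|² ds = 1, i.e. A² = (π·b^3)^(−1).
Let u = s/b; then A², 4π and the length scale all cancel, so P = ∫_{1.4}^{∞} u^2·e^(-2·u) du ÷ ∫_{0}^{∞} u^2·e^(-2·u) du.
With ∫ u^2·e^(-2·u) du = -(2·u^2 + 2·u + 1)·e^(-2·u)/4 + C, the region integral is 193·e^(-14/5)/100 and the full one is 1/4.
Taking the ratio yields P = 0.4695.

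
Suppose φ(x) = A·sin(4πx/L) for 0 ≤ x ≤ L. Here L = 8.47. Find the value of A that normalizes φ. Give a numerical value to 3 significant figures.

A ≈ 0.486

We need A² ∫|f|² dx = 1, taking the integral from 0 to L.
Using sin²θ = (1 − cos 2θ)/2, ∫|φ|² dx = A²·(L/2).
Setting this equal to 1 gives A² = 1/(L/2).
Substituting L = 8.47 gives A² = 0.2361, so A = 0.4859.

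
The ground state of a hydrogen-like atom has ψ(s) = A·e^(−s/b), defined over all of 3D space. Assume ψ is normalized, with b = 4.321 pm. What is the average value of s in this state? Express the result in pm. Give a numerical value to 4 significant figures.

⟨s⟩ = ∫ s |ψ|² 4πs² ds over the full domain.
Evaluating both integrals, ⟨s⟩ = 3·b/2.
Putting b = 4.321 gives 6.4815.

⟨s⟩ ≈ 6.482 pm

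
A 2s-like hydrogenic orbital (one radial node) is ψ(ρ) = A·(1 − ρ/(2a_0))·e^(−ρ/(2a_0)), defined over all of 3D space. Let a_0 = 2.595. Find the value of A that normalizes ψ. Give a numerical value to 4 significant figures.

A ≈ 0.04772

Normalization requires ∫|ψ|² 4πρ² dρ = 1, integrated from 0 to ∞.
The angular integral contributes 4π, leaving ∫₀^∞ ρ²|ψ|² dρ.
The integral (without the A² prefactor) comes out to 8·π·a_0^3.
Substituting a_0 = 2.595 gives A² = 0.0022769, so A = 0.047717.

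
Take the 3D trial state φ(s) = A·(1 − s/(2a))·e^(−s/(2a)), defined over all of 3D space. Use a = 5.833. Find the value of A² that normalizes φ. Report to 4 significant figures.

Normalization requires ∫|φ|² 4πs² ds = 1, integrated from 0 to ∞.
Carrying out the integral gives A² · 8·π·a^3.
Setting this equal to 1 gives A² = 1/(8·π·a^3).
With a = 5.833: A² = 0.00020049 and A = 0.014159.

A^2 ≈ 0.0002005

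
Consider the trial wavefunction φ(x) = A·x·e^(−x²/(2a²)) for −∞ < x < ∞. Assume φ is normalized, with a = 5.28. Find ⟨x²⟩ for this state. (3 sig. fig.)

⟨x²⟩ = ∫ x^2 |φ|² dx over the full domain.
Differentiating ∫e^(−αx²) dx = √(π/α) under α to get the higher moments, since the A² factors cancel between numerator and denominator, ⟨x²⟩ = 3·a^2/2.
With a = 5.28, ⟨x^2⟩ = 41.82.

⟨x^2⟩ ≈ 41.8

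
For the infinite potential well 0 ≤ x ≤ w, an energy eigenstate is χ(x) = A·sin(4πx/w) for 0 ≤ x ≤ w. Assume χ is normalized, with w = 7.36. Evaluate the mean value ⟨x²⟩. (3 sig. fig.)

The expectation value is the |χ|²-weighted average of x^2: ∫ x^2|χ|² dx.
With ∫₀^w sin²(nπx/w) dx = w/2, since the A² factors cancel between numerator and denominator, ⟨x²⟩ = -w^2/(32·π^2) + w^2/3.
Putting w = 7.36 gives 17.89.

⟨x^2⟩ ≈ 17.9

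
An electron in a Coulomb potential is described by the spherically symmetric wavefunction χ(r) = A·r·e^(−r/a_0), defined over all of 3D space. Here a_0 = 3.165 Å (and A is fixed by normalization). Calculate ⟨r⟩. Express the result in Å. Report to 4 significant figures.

⟨r⟩ ≈ 7.913 Å

⟨r⟩ = ∫ r |χ|² 4πr² dr over the full domain.
With ∫₀^∞ r^5 e^(−αr) dr = 5!/α^6, the ratio of the moment integral to the normalization integral gives ⟨r⟩ = 5·a_0/2.
With a_0 = 3.165, ⟨r⟩ = 7.9125.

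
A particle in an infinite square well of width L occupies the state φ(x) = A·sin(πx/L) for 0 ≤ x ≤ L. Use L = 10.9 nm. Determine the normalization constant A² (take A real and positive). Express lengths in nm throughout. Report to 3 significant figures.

A^2 ≈ 0.183 nm^(-1)

The normalization condition is ∫|φ|² dx = 1 from 0 to L.
Using sin²θ = (1 − cos 2θ)/2, with φ = A·sin(πx/L), the integral evaluates to A²·[L/2].
So A² = (L/2)^(−1).
Plugging in L = 10.9 yields A = 0.4284.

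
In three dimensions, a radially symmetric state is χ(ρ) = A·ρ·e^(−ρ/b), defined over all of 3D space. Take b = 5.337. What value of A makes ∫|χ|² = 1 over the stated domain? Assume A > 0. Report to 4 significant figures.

Normalization requires ∫|χ|² 4πρ² dρ = 1, integrated from 0 to ∞.
Using ∫₀^∞ ρⁿ e^(−αρ) dρ = n!/αⁿ⁺¹, ∫|χ|² 4πρ² dρ = A²·(3·π·b^5).
Setting this equal to 1 gives A² = 1/(3·π·b^5).
Plugging in b = 5.337 yields A = 0.0049502.

A ≈ 0.004950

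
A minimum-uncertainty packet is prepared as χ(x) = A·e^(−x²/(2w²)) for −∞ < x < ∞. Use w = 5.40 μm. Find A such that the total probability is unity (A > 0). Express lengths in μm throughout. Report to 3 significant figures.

A ≈ 0.323 μm^(-1/2)

Require ∫ |χ|² dx = 1 over the whole domain.
Differentiating ∫e^(−αx²) dx = √(π/α) under α to get the higher moments, ∫|χ|² dx = A²·(√(π)·w).
Plugging in w = 5.40 yields A = 0.3232.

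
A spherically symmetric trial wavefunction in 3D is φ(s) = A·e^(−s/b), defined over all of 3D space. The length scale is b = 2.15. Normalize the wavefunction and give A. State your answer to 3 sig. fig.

Normalization requires ∫|φ|² 4πs² ds = 1, integrated from 0 to ∞.
In 3D with spherical symmetry the volume element is 4πs² ds.
With ∫₀^∞ s^2 e^(−αs) ds = 2!/α^3, ∫|φ|² 4πs² ds = A²·(π·b^3).
So A² = (π·b^3)^(−1).
With b = 2.15: A² = 0.03203 and A = 0.1790.

A ≈ 0.179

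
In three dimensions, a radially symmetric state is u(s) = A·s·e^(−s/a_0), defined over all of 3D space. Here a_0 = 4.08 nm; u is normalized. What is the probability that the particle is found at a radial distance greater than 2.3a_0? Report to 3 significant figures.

P = ∫ |u|² 4πs² ds over s > 2.3a_0.
A² is fixed by ∫₀^∞ 4πs²|u|² ds = 1, i.e. A² = (3·π·a_0^5)^(−1).
Substituting t = s/a_0, A², 4π and the length scale all cancel in the ratio: P = ∫_{2.3}^{∞} t^4·e^(-2·t) dt / ∫_{0}^{∞} t^4·e^(-2·t) dt.
With ∫ t^4·e^(-2·t) dt = -(t^4/2 + t^3 + 3·t^2/2 + 3·t/2 + 3/4)·e^(-2·t) + C, the region integral is ≈ 0.38493 and the full one is 3/4.
Taking the ratio yields P = 0.5132.

P ≈ 0.513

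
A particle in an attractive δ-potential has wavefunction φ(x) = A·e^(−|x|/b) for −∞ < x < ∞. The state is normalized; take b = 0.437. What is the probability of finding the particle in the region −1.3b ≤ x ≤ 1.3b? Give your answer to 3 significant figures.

P ≈ 0.926

P = ∫_{−1.3b}^{1.3b} |φ(x)|² dx.
With A² fixed by ∫|φ|² = 1, i.e. A² = (b)^(−1), substitute and integrate.
By symmetry take twice the x ≥ 0 contribution in numerator and denominator; the 2's cancel. In terms of u = x/b (A² and the length scale cancel between numerator and denominator), P = [∫_{0}^{1.3} e^(-2·u) du] / [∫_{0}^{∞} e^(-2·u) du].
An antiderivative of e^(-2·u) is -e^(-2·u)/2; evaluating from 0 to 1.3 gives 1/2 - e^(-13/5)/2, while the full integral is 1/2.
The result is P = 0.9257.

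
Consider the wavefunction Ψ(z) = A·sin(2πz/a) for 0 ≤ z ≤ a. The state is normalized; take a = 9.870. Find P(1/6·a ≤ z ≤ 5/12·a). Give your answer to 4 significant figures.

P = ∫_{1/6·a}^{5/12·a} |Ψ(z)|² dz.
Since A² = 1/(a/2), this is the region integral divided by the full normalization integral.
In terms of u = z/a (A² and the length scale cancel between numerator and denominator), P = [∫_{1/6}^{5/12} sin(2·π·u)^2 du] / [∫_{0}^{1} sin(2·π·u)^2 du].
An antiderivative of sin(2·π·u)^2 is u/2 - sin(4·π·u)/(8·π); evaluating from 1/6 to 5/12 gives √(3)/(8·π) + 1/8, while the full integral is 1/2.
This works out to P = (√(3) + π)/(4·π).

P ≈ 0.3878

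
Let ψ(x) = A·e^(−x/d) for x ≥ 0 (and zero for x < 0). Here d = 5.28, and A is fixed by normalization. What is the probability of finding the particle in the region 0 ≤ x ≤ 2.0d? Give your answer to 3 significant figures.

P ≈ 0.982

The probability is P = ∫ |ψ|² dx over [0, 2.0d].
With A² fixed by ∫|ψ|² = 1, i.e. A² = (d/2)^(−1), substitute and integrate.
In terms of u = x/d (A² and the length scale cancel between numerator and denominator), P = [∫_{0}^{2.0} e^(-2·u) du] / [∫_{0}^{∞} e^(-2·u) du].
With ∫ e^(-2·u) du = -e^(-2·u)/2 + C, the region integral is 1/2 - e^(-4)/2 and the full one is 1/2.
The result is P = 0.9817.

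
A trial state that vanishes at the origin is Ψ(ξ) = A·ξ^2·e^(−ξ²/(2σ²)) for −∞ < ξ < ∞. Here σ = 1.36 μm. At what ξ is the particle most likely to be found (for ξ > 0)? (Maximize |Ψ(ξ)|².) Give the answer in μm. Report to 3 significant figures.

Differentiate |Ψ(ξ)|² with respect to ξ and set to zero.
Solving yields ξ = √(2)·σ.
With σ = 1.36, the value of ξ > 0 at which the probability density is greatest is 1.923 μm.

ξ ≈ 1.92 μm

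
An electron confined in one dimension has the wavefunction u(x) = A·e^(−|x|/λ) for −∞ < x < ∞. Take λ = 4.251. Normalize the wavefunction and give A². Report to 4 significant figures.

The normalization condition is ∫|u|² dx = 1 from −∞ to ∞.
With ∫₀^∞ x^0 e^(−αx) dx = 0!/α^1, ∫|u|² dx = A²·(λ).
Setting this equal to 1 gives A² = 1/(λ).
With λ = 4.251: A² = 0.23524 and A = 0.48501.

A^2 ≈ 0.2352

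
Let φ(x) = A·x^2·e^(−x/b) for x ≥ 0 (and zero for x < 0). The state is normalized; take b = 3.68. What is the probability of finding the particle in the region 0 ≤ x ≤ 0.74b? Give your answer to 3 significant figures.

P = ∫_{0}^{0.74b} |φ(x)|² dx.
With A² fixed by ∫|φ|² = 1, i.e. A² = (3·b^5/4)^(−1), substitute and integrate.
Let u = x/b; then A² and the length scale cancel, so P = ∫_{0}^{0.74} u^4·e^(-2·u) du ÷ ∫_{0}^{∞} u^4·e^(-2·u) du.
With ∫ u^4·e^(-2·u) du = -(u^4/2 + u^3 + 3·u^2/2 + 3·u/2 + 3/4)·e^(-2·u) + C, the region integral is ≈ 0.013238 and the full one is 3/4.
The result is P = 0.01765.

P ≈ 0.0177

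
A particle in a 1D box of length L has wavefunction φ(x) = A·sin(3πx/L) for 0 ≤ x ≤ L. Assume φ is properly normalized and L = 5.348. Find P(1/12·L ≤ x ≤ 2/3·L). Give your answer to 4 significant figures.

|φ|² is the probability density, so P = ∫_{1/12·L}^{2/3·L} |φ|² dx.
With A² fixed by ∫|φ|² = 1, i.e. A² = (L/2)^(−1), substitute and integrate.
Substituting u = x/L, A² and the length scale cancel in the ratio: P = ∫_{1/12}^{2/3} sin(3·π·u)^2 du / ∫_{0}^{1} sin(3·π·u)^2 du.
With ∫ sin(3·π·u)^2 du = u/2 - sin(6·π·u)/(12·π) + C, the region integral is 1/(12·π) + 7/24 and the full one is 1/2.
The result is P = (2 + 7·π)/(12·π).

P ≈ 0.6364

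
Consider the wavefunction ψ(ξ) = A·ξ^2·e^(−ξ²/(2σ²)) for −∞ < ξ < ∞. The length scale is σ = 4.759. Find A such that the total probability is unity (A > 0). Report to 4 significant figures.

Require ∫ |ψ|² dξ = 1 over the whole domain.
Using the Gaussian integral ∫_{−∞}^{∞} e^(−αξ²) dξ = √(π/α), with ψ = A·ξ^2·e^(−ξ²/(2σ²)), the integral evaluates to A²·[3·√(π)·σ^5/4].
So A² = (3·√(π)·σ^5/4)^(−1).
Substituting σ = 4.759 gives A² = 0.00030817, so A = 0.017555.

A ≈ 0.01755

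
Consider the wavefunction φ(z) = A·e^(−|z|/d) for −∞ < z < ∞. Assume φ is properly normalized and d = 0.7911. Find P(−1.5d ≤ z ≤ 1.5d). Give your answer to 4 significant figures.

P ≈ 0.9502

P = ∫_{−1.5d}^{1.5d} |φ(z)|² dz.
The normalization integral ∫|φ|²dz over the whole domain equals d·A², and A² cancels in the ratio.
By symmetry take twice the z ≥ 0 contribution in numerator and denominator; the 2's cancel. Substituting u = z/d, A² and the length scale cancel in the ratio: P = ∫_{0}^{1.5} e^(-2·u) du / ∫_{0}^{∞} e^(-2·u) du.
Using ∫ e^(-2·u) du = -e^(-2·u)/2, the numerator is 1/2 - e^(-3)/2 and the denominator is 1/2.
The result is P = 0.95021.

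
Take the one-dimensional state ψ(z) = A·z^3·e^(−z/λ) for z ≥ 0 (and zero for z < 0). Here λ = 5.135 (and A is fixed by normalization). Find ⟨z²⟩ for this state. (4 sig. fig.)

⟨z²⟩ = ∫ z^2 |ψ|² dz over the full domain.
Recall ∫₀^∞ z^m e^(−z/β) dz = m!·β^(m+1), evaluating both integrals, ⟨z²⟩ = 14·λ^2.
Putting λ = 5.135 gives 369.16.

⟨z^2⟩ ≈ 369.2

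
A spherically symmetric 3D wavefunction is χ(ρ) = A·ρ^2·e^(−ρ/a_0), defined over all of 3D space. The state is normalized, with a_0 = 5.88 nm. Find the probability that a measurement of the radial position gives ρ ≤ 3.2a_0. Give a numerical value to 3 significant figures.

Integrate the radial probability density 4πρ²|χ|² over ρ ≤ 3.2a_0.
Normalization gives A² = 1/(45·π·a_0^7/2).
In terms of u = ρ/a_0 (A², 4π and the length scale all cancel between numerator and denominator), P = [∫_{0}^{3.2} u^6·e^(-2·u) du] / [∫_{0}^{∞} u^6·e^(-2·u) du].
With ∫ u^6·e^(-2·u) du = -(4·u^6 + 12·u^5 + 30·u^4 + 60·u^3 + 90·u^2 + 90·u + 45)·e^(-2·u)/8 + C, the region integral is ≈ 2.5744 and the full one is 45/8.
The region integral divided by the full integral gives P = 0.4577.

P ≈ 0.458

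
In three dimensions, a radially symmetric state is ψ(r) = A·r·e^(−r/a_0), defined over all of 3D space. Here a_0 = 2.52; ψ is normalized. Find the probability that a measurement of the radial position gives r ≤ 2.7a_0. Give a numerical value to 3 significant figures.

P ≈ 0.627

With dV = 4πr²dr, the probability is ∫|ψ|² dV over r ≤ 2.7a_0.
The full normalization integral is A²·[3·π·a_0^5] = 1, fixing A².
Let u = r/a_0; then A², 4π and the length scale all cancel, so P = ∫_{0}^{2.7} u^4·e^(-2·u) du ÷ ∫_{0}^{∞} u^4·e^(-2·u) du.
Using ∫ u^4·e^(-2·u) du = -(u^4/2 + u^3 + 3·u^2/2 + 3·u/2 + 3/4)·e^(-2·u), the numerator is ≈ 0.47002 and the denominator is 3/4.
This evaluates to P = 0.6267.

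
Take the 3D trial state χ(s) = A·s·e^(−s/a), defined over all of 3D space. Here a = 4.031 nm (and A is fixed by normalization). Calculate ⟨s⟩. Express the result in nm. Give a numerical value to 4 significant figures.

⟨s⟩ ≈ 10.08 nm

By definition ⟨s⟩ = ∫ s |χ(s)|² 4πs² ds.
The ratio of the moment integral to the normalization integral gives ⟨s⟩ = 5·a/2.
Putting a = 4.031 gives 10.078.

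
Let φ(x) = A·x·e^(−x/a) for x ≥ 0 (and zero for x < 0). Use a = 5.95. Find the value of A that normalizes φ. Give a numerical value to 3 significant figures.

Normalization requires ∫|φ|² dx = 1, integrated from 0 to ∞.
The integral (without the A² prefactor) comes out to a^3/4.
So A² = (a^3/4)^(−1).
With a = 5.95: A² = 0.01899 and A = 0.1378.

A ≈ 0.138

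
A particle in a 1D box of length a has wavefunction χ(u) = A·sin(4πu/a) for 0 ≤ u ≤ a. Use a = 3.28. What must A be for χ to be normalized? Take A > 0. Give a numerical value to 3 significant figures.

A ≈ 0.781

The normalization condition is ∫|χ|² du = 1 from 0 to a.
Using sin²θ = (1 − cos 2θ)/2, the integral (without the A² prefactor) comes out to a/2.
Hence A² = 1/[a/2].
With a = 3.28: A² = 0.6098 and A = 0.7809.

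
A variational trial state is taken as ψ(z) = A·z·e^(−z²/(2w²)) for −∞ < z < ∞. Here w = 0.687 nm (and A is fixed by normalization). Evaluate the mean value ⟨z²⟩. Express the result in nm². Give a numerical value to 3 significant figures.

By definition ⟨z²⟩ = ∫ z^2 |ψ(z)|² dz.
Since the A² factors cancel between numerator and denominator, ⟨z²⟩ = 3·w^2/2.
Putting w = 0.687 gives 0.7080.

⟨z^2⟩ ≈ 0.708 nm^2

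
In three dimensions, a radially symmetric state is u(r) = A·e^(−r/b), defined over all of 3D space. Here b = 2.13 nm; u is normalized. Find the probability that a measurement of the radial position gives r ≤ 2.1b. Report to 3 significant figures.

With dV = 4πr²dr, the probability is ∫|u|² dV over r ≤ 2.1b.
The full normalization integral is A²·[π·b^3] = 1, fixing A².
Let t = r/b; then A², 4π and the length scale all cancel, so P = ∫_{0}^{2.1} t^2·e^(-2·t) dt ÷ ∫_{0}^{∞} t^2·e^(-2·t) dt.
An antiderivative of t^2·e^(-2·t) is -(2·t^2 + 2·t + 1)·e^(-2·t)/4; evaluating from 0 to 2.1 gives 1/4 - 701·e^(-21/5)/200, while the full integral is 1/4.
The region integral divided by the full integral gives P = 0.7898.

P ≈ 0.790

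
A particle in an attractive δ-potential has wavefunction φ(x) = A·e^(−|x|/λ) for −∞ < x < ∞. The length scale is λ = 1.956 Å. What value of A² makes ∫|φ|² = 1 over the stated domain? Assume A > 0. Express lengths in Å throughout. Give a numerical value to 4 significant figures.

Normalization requires ∫|φ|² dx = 1, integrated from −∞ to ∞.
With ∫₀^∞ x^0 e^(−αx) dx = 0!/α^1, carrying out the integral gives A² · λ.
Hence A² = 1/[λ].
With λ = 1.956: A² = 0.51125 and A = 0.71502.

A^2 ≈ 0.5112 Å^(-1)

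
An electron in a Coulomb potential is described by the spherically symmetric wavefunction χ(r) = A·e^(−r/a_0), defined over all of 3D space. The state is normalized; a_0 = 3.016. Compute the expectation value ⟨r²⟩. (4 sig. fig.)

⟨r^2⟩ ≈ 27.29

The expectation value is the |χ|²-weighted average of r^2: ∫ r^2|χ|² 4πr² dr.
Since the A² factors cancel between numerator and denominator, ⟨r²⟩ = 3·a_0^2.
Putting a_0 = 3.016 gives 27.289.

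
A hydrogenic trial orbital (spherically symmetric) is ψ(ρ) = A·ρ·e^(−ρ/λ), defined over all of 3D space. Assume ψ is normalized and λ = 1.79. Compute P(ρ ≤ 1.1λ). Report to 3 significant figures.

With dV = 4πρ²dρ, the probability is ∫|ψ|² dV over ρ ≤ 1.1λ.
Normalization gives A² = 1/(3·π·λ^5).
In terms of u = ρ/λ (A², 4π and the length scale all cancel between numerator and denominator), P = [∫_{0}^{1.1} u^4·e^(-2·u) du] / [∫_{0}^{∞} u^4·e^(-2·u) du].
With ∫ u^4·e^(-2·u) du = -(u^4/2 + u^3 + 3·u^2/2 + 3·u/2 + 3/4)·e^(-2·u) + C, the region integral is ≈ 0.054372 and the full one is 3/4.
Taking the ratio yields P = 0.07250.

P ≈ 0.0725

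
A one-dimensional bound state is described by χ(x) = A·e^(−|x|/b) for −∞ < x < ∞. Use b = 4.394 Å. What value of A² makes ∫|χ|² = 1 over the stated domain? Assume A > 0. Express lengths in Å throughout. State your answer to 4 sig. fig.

A^2 ≈ 0.2276 Å^(-1)

We need A² ∫|f|² dx = 1, taking the integral from −∞ to ∞.
Recall ∫₀^∞ x^m e^(−x/β) dx = m!·β^(m+1), carrying out the integral gives A² · b.
Substituting b = 4.394 gives A² = 0.22758, so A = 0.47706.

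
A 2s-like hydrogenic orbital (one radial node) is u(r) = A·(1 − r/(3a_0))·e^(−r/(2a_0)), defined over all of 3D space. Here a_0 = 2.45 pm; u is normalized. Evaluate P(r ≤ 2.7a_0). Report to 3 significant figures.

P ≈ 0.352

With dV = 4πr²dr, the probability is ∫|u|² dV over r ≤ 2.7a_0.
A² is fixed by ∫₀^∞ 4πr²|u|² dr = 1, i.e. A² = (8·π·a_0^3/3)^(−1).
Substituting t = r/a_0, A², 4π and the length scale all cancel in the ratio: P = ∫_{0}^{2.7} t^2·(1 - t/3)^2·e^(-t) dt / ∫_{0}^{∞} t^2·(1 - t/3)^2·e^(-t) dt.
With ∫ t^2·(1 - t/3)^2·e^(-t) dt = (-t^4 + 2·t^3 - 3·t^2 - 6·t - 6)·e^(-t)/9 + C, the region integral is ≈ 0.23470 and the full one is 2/3.
The region integral divided by the full integral gives P = 0.3520.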